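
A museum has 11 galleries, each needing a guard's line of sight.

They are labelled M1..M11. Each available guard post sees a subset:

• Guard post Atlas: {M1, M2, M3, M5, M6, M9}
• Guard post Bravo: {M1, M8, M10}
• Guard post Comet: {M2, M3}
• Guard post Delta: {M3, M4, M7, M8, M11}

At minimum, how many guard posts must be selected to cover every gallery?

3

Take {Atlas, Bravo, Delta}. Their union is {M1, M2, M3, M4, M5, M6, M7, M8, M9, M10, M11}, which is all 11 galleries.
Only Delta contains M4, so Delta is forced; the remaining 6 galleries need at least 2 more guard posts (each remaining guard post adds at most 5) — so at least 3 guard posts are needed, and 3 is optimal.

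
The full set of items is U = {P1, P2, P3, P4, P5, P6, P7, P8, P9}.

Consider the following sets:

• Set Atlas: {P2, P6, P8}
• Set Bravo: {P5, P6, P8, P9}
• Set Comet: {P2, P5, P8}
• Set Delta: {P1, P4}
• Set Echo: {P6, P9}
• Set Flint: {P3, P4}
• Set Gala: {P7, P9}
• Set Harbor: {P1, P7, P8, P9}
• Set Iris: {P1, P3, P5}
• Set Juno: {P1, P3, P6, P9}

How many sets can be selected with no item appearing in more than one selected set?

3

Atlas, Flint, Gala are pairwise disjoint (Atlas={P2,P6,P8}; Flint={P3,P4}; Gala={P7,P9}).
Every remaining set overlaps one of these, and no 4 of the listed sets are pairwise disjoint, so 3 is the maximum.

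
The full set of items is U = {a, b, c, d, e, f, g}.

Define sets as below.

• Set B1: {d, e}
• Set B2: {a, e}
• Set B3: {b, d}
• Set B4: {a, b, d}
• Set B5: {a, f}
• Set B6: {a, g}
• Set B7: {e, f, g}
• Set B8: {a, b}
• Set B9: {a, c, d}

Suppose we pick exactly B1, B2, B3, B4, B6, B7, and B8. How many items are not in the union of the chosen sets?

1

Union of B1, B2, B3, B4, B6, B7, B8 = {a, b, d, e, f, g}.
Not covered: c — 1 item.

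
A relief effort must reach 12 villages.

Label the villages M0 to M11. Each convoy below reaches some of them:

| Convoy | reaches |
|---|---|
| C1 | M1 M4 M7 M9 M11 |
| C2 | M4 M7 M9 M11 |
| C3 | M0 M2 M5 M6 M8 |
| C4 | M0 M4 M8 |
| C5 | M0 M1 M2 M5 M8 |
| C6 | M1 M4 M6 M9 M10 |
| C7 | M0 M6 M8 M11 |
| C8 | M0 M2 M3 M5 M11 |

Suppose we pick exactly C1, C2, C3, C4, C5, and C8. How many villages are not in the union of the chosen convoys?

1

Union of C1, C2, C3, C4, C5, C8 = {M0, M1, M2, M3, M4, M5, M6, M7, M8, M9, M11}.
Not covered: M10 — 1 village.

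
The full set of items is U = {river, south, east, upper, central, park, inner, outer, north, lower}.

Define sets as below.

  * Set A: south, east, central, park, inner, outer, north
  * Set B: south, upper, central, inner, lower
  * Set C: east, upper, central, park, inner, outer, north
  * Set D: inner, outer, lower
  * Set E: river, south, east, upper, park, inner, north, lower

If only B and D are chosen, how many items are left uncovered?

4

Union of B, D = {south, upper, central, inner, outer, lower}.
Not covered: river, east, park, north — 4 items.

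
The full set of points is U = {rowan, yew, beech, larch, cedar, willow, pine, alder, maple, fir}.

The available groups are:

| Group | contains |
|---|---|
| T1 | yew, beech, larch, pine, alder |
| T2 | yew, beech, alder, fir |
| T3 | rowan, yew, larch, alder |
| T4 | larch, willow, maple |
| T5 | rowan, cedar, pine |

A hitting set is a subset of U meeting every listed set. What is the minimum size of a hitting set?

The 3 points {larch, cedar, fir} hit every group.
The groups T2, T4, T5 are pairwise disjoint, so any hitting set needs a separate point for each — at least 3. Hence 3 is optimal.

3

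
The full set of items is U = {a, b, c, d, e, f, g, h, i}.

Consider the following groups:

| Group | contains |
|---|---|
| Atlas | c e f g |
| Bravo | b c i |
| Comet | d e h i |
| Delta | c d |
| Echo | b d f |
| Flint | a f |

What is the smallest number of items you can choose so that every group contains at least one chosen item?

Take T = {a, c, d}. Each listed group contains at least one of these, so T is a hitting set of size 3.
No choice of 2 items meets every group, so 3 is the minimum.

3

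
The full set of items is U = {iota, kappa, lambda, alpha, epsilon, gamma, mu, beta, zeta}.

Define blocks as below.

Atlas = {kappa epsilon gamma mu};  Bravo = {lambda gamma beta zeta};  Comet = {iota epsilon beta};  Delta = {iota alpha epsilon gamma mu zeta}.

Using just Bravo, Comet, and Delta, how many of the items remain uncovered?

1

Union of Bravo, Comet, Delta = {iota, lambda, alpha, epsilon, gamma, mu, beta, zeta}.
Not covered: kappa — 1 item.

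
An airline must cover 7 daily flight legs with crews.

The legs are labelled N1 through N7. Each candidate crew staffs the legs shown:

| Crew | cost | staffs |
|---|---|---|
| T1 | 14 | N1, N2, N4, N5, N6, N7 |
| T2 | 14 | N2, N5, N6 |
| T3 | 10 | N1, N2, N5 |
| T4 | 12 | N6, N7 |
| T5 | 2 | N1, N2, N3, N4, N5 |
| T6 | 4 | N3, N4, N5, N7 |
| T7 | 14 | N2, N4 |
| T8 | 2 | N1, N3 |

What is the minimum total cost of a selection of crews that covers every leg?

T4, T5 together cover every leg (T4 ∪ T5 = {N1, N2, N3, N4, N5, N6, N7}); total cost 12 + 2 = 14.
The greedy pick T5, T6, T4 costs 18; no covering selection beats 14.

14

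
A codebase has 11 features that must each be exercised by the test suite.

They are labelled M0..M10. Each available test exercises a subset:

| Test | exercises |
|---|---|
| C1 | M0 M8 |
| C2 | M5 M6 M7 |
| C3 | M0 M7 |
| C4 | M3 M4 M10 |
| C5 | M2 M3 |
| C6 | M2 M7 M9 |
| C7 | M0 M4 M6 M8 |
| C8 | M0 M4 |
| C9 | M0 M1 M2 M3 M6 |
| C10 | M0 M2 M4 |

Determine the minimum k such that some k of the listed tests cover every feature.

Take {C2, C4, C6, C7, C9}. Their union is {M0, M1, M2, M3, M4, M5, M6, M7, M8, M9, M10}, which is all 11 features.
No 4 of the 10 tests cover everything (all 210 combinations miss at least one feature), so 5 is optimal.

5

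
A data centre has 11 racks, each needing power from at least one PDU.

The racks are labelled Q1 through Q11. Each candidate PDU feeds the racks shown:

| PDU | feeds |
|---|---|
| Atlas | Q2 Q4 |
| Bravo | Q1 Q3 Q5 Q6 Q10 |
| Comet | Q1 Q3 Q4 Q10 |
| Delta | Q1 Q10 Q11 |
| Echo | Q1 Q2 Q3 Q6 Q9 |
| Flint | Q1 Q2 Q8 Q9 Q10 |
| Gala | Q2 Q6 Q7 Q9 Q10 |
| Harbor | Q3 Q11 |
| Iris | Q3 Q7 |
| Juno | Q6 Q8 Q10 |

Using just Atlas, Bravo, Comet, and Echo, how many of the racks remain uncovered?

Union of Atlas, Bravo, Comet, Echo = {Q1, Q2, Q3, Q4, Q5, Q6, Q9, Q10}.
Not covered: Q7, Q8, Q11 — 3 racks.

3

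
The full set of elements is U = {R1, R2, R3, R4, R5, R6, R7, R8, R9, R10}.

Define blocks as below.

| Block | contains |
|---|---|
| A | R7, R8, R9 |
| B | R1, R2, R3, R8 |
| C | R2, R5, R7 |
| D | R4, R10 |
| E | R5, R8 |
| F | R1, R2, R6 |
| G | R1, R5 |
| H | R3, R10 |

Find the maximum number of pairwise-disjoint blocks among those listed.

A, F, H are pairwise disjoint (A={R7,R8,R9}; F={R1,R2,R6}; H={R3,R10}).
Every remaining block overlaps one of these, and no 4 of the listed blocks are pairwise disjoint, so 3 is the maximum.

3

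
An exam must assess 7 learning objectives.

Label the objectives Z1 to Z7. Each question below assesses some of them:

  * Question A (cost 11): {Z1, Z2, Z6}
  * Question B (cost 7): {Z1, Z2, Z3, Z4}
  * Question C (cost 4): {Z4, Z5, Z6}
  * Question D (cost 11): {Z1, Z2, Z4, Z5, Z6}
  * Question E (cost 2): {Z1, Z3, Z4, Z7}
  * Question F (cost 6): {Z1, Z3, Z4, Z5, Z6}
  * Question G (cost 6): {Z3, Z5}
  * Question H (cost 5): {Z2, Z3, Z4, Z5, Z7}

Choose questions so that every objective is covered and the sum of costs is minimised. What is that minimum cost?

11

F, H together cover every objective (F ∪ H = {Z1, Z2, Z3, Z4, Z5, Z6, Z7}); total cost 6 + 5 = 11.
No covering selection has total cost below 11.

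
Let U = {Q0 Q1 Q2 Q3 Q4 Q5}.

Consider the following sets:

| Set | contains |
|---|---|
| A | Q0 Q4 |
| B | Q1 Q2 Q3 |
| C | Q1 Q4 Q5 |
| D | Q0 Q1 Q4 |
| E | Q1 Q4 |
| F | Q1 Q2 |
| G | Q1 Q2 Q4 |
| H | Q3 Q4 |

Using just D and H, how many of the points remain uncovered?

Union of D, H = {Q0, Q1, Q3, Q4}.
Not covered: Q2, Q5 — 2 points.

2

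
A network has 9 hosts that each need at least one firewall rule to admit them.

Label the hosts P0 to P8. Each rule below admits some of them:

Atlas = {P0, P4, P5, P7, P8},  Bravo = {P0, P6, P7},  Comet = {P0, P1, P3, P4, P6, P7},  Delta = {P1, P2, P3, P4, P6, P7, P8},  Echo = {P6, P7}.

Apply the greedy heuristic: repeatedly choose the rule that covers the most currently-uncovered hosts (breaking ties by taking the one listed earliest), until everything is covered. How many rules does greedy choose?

Greedy: pick Delta (covers 7 new) → pick Atlas (covers 2 new). Total picks: 2.

2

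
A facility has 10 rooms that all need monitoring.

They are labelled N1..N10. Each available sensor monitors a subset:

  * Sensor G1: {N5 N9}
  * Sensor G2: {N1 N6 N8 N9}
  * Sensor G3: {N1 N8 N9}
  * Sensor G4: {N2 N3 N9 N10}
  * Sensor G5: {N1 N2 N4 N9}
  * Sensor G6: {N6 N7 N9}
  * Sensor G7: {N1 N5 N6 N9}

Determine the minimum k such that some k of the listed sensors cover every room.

5

Take {G3, G4, G5, G6, G7}. Their union is {N1, N2, N3, N4, N5, N6, N7, N8, N9, N10}, which is all 10 rooms.
No 4 of the 7 sensors cover everything (all 35 combinations miss at least one room), so 5 is optimal.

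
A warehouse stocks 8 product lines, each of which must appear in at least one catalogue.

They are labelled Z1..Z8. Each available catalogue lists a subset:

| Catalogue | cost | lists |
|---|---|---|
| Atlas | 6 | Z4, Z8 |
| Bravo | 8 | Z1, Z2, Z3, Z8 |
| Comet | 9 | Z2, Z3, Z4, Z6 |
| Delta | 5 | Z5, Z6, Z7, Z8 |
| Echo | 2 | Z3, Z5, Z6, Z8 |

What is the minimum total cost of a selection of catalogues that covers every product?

19

Atlas, Bravo, Delta together cover every product (Atlas ∪ Bravo ∪ Delta = {Z1, Z2, Z3, Z4, Z5, Z6, Z7, Z8}); total cost 6 + 8 + 5 = 19.
The greedy pick Echo, Bravo, Delta, Atlas costs 21; no covering selection beats 19.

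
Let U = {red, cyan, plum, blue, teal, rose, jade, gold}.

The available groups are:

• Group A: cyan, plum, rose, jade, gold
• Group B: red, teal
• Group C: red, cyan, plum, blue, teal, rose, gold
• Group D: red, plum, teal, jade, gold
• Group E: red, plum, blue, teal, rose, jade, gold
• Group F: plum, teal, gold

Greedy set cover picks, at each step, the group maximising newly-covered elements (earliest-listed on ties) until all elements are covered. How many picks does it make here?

Greedy: pick C (covers 7 new) → pick A (covers 1 new). Total picks: 2.

2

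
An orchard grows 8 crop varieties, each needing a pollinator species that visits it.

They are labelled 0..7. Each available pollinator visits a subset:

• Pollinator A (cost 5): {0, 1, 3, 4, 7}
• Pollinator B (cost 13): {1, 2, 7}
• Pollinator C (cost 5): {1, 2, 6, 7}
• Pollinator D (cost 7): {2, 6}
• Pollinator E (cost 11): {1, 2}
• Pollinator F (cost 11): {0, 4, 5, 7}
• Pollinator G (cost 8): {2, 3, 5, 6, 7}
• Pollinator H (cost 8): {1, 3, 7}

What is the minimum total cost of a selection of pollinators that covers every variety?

13

A, G together cover every variety (A ∪ G = {0, 1, 2, 3, 4, 5, 6, 7}); total cost 5 + 8 = 13.
The greedy pick A, C, G costs 18; no covering selection beats 13.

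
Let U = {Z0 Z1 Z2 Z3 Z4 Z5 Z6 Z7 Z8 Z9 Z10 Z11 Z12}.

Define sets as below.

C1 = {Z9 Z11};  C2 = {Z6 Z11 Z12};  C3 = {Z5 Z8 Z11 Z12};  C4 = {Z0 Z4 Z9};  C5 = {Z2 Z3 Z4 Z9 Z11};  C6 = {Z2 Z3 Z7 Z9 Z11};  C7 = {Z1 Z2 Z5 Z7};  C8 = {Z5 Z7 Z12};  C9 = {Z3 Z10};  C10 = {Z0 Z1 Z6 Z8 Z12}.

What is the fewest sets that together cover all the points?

4

C5, C7, C9, and C10 cover everything between them: the union {Z0, Z1, Z2, Z3, Z4, Z5, Z6, Z7, Z8, Z9, Z10, Z11, Z12} is all of U.
Only C9 contains Z10, so C9 is forced; the remaining 11 points need at least 3 more sets (each remaining set adds at most 5) — so at least 4 sets are needed, and 4 is optimal.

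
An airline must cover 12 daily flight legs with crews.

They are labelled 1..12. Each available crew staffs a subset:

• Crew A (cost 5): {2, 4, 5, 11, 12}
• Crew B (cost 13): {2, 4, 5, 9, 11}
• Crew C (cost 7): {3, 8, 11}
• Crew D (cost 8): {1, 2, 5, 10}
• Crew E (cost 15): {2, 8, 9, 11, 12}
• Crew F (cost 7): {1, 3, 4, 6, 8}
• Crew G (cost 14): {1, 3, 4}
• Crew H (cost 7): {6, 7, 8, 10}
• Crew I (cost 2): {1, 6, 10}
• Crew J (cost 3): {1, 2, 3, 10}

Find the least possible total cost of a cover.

28

A, B, H, J together cover every leg (A ∪ B ∪ H ∪ J = {1, 2, 3, 4, 5, 6, 7, 8, 9, 10, 11, 12}); total cost 5 + 13 + 7 + 3 = 28.
The greedy pick I, A, J, H, B costs 30; no covering selection beats 28.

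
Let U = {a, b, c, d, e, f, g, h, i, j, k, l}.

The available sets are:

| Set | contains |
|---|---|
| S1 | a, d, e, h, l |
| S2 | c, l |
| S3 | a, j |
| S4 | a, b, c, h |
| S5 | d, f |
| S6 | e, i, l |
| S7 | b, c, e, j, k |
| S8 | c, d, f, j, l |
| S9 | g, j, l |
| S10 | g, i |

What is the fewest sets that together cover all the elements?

Take {S4, S7, S8, S10}. Their union is {a, b, c, d, e, f, g, h, i, j, k, l}, which is all 12 elements.
No 3 of the 10 sets cover everything (all 120 combinations miss at least one element), so 4 is optimal.

4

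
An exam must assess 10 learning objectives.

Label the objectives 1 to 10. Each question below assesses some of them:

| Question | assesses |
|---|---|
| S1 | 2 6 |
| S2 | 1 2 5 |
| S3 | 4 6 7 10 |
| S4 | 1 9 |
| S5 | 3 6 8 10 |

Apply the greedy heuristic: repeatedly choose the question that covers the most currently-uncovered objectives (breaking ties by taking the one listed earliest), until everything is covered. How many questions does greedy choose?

Greedy: pick S3 (covers 4 new) → pick S2 (covers 3 new) → pick S5 (covers 2 new) → pick S4 (covers 1 new). Total picks: 4.

4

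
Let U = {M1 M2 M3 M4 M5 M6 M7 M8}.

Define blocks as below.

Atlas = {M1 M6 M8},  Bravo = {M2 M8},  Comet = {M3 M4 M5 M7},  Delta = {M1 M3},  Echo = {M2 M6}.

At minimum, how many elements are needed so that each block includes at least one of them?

3

The 3 elements {M1, M2, M3} hit every block.
No choice of 2 elements meets every block, so 3 is the minimum.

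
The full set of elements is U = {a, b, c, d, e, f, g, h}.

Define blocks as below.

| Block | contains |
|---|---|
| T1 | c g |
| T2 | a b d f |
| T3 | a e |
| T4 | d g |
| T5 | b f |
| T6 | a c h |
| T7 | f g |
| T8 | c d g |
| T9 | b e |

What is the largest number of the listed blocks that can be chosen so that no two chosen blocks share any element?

T1, T3, T5 are pairwise disjoint (T1={c,g}; T3={a,e}; T5={b,f}).
Every remaining block overlaps one of these, and no 4 of the listed blocks are pairwise disjoint, so 3 is the maximum.

3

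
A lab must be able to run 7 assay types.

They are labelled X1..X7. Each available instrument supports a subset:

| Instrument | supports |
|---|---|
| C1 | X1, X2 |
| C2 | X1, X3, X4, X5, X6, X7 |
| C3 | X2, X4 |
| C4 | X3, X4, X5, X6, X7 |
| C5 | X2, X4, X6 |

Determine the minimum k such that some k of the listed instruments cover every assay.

2

C1 and C4 together: C1 ∪ C4 = {X1, X2, X3, X4, X5, X6, X7} — every assay is covered.
No single instrument has all 7 assays (the largest, C2, has 6), so 2 is optimal.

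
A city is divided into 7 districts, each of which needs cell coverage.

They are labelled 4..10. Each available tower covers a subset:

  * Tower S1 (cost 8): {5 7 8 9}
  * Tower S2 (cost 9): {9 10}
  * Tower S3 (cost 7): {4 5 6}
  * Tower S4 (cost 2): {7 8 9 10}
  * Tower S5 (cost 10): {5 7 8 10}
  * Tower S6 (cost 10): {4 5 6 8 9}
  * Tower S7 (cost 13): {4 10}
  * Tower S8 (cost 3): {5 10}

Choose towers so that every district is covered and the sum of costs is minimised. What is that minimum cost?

9

S3, S4 together cover every district (S3 ∪ S4 = {4, 5, 6, 7, 8, 9, 10}); total cost 7 + 2 = 9.
No covering selection has total cost below 9.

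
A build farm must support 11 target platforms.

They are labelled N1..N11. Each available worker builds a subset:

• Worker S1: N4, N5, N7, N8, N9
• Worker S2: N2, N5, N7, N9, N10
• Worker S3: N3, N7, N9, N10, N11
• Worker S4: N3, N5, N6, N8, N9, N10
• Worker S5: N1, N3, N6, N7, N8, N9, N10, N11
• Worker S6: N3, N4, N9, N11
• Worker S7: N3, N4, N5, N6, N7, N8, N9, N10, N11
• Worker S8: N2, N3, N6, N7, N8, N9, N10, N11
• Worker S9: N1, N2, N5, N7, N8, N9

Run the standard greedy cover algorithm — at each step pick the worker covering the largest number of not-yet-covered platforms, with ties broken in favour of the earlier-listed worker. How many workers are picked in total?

Greedy: pick S7 (covers 9 new) → pick S9 (covers 2 new). Total picks: 2.

2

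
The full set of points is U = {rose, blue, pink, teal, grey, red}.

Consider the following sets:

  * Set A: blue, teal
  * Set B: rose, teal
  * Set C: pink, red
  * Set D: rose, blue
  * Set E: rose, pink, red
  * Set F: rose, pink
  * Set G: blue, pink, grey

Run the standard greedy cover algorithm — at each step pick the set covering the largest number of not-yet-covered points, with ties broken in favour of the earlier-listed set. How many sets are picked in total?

Greedy: pick E (covers 3 new) → pick A (covers 2 new) → pick G (covers 1 new). Total picks: 3.

3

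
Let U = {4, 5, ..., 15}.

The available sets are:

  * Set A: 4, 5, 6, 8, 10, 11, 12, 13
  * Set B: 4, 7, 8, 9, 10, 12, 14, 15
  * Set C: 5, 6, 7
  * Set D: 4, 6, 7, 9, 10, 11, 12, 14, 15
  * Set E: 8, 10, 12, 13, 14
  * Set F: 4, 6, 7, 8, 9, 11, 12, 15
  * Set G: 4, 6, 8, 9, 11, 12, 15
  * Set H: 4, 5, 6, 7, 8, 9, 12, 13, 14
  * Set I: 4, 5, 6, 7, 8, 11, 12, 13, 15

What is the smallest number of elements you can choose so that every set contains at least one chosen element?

2

The 2 elements {6, 8} hit every set.
The sets C, E are pairwise disjoint, so any hitting set needs a separate element for each — at least 2. Hence 2 is optimal.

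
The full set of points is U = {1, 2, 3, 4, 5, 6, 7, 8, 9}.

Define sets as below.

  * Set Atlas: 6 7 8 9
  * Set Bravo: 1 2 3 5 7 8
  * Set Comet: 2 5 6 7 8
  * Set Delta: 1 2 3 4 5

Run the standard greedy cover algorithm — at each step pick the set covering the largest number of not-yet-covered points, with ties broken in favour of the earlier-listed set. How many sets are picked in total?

3

Greedy: pick Bravo (covers 6 new) → pick Atlas (covers 2 new) → pick Delta (covers 1 new). Total picks: 3.
(The true minimum cover uses only 2 sets, so greedy is not optimal here.)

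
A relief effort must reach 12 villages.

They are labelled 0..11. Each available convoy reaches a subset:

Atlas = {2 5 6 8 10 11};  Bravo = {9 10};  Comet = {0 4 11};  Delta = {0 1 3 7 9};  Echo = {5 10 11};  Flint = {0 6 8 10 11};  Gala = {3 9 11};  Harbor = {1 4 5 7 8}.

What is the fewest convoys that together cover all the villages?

3

Atlas and Delta and Harbor together: Atlas ∪ Delta ∪ Harbor = {0, 1, 2, 3, 4, 5, 6, 7, 8, 9, 10, 11} — every village is covered.
Only Atlas contains 2, so Atlas is forced; the remaining 6 villages need at least 2 more convoys (each remaining convoy adds at most 5) — so at least 3 convoys are needed, and 3 is optimal.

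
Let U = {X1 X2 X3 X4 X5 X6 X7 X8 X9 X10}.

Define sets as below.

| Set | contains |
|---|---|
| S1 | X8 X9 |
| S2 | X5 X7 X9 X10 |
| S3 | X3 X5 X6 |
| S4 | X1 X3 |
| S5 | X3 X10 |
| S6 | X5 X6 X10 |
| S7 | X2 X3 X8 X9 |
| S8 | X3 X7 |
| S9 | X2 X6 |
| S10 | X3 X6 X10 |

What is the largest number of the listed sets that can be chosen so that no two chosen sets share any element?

S1, S5, S9 are pairwise disjoint (S1={X8,X9}; S5={X3,X10}; S9={X2,X6}).
Every remaining set overlaps one of these, and no 4 of the listed sets are pairwise disjoint, so 3 is the maximum.

3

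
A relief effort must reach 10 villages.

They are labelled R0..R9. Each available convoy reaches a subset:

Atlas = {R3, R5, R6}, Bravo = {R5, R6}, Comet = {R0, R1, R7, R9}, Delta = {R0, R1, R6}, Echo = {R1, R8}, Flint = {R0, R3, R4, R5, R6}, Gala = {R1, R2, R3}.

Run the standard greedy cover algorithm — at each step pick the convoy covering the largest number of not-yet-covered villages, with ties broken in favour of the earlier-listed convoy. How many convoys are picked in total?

4

Greedy: pick Flint (covers 5 new) → pick Comet (covers 3 new) → pick Echo (covers 1 new) → pick Gala (covers 1 new). Total picks: 4.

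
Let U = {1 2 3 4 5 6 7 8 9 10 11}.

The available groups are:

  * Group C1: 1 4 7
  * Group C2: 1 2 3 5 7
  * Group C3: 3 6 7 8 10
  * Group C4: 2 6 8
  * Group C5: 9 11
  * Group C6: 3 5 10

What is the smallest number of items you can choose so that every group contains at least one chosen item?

4

The 4 items {4, 5, 6, 9} hit every group.
The groups C1, C4, C5, C6 are pairwise disjoint, so any hitting set needs a separate item for each — at least 4. Hence 4 is optimal.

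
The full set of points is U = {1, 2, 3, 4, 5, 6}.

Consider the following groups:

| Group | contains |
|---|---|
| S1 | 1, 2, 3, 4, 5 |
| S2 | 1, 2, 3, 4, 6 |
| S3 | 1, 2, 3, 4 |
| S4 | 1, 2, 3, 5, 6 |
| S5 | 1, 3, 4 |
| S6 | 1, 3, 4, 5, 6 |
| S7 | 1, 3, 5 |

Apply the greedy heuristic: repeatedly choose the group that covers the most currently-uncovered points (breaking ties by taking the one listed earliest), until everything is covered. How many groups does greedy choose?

2

Greedy: pick S1 (covers 5 new) → pick S2 (covers 1 new). Total picks: 2.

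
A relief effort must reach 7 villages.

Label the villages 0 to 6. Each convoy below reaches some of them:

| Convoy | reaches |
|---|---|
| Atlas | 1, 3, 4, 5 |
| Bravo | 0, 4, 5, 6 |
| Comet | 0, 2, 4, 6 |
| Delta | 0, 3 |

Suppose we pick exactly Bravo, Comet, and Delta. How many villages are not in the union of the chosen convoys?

1

Union of Bravo, Comet, Delta = {0, 2, 3, 4, 5, 6}.
Not covered: 1 — 1 village.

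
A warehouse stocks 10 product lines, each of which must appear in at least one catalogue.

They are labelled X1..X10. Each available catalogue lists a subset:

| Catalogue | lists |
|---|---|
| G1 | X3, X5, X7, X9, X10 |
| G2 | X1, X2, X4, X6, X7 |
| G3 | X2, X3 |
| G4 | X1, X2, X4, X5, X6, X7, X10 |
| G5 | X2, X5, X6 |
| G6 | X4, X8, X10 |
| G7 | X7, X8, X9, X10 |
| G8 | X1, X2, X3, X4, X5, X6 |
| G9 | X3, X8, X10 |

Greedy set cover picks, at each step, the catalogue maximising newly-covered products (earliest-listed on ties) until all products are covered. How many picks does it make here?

Greedy: pick G4 (covers 7 new) → pick G1 (covers 2 new) → pick G6 (covers 1 new). Total picks: 3.
(The true minimum cover uses only 2 catalogues, so greedy is not optimal here.)

3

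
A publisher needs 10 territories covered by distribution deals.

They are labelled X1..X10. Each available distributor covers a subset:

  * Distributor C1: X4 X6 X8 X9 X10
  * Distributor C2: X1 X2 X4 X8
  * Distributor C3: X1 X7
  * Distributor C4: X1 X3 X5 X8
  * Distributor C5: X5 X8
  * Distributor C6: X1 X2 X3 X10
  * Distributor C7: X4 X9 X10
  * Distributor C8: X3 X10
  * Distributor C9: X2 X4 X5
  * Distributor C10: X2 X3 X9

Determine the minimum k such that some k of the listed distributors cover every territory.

4

Take {C1, C3, C5, C6}. Their union is {X1, X2, X3, X4, X5, X6, X7, X8, X9, X10}, which is all 10 territories.
No 3 of the 10 distributors cover everything (all 120 combinations miss at least one territory), so 4 is optimal.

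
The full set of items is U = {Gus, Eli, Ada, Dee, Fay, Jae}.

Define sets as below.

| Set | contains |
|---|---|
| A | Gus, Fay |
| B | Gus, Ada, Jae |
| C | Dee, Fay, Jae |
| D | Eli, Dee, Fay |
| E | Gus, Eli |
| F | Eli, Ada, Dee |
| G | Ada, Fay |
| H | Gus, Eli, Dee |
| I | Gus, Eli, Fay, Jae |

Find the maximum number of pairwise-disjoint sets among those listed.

2

B, D are pairwise disjoint (B={Gus,Ada,Jae}; D={Eli,Dee,Fay}).
Every remaining set overlaps one of these, and no 3 of the listed sets are pairwise disjoint, so 2 is the maximum.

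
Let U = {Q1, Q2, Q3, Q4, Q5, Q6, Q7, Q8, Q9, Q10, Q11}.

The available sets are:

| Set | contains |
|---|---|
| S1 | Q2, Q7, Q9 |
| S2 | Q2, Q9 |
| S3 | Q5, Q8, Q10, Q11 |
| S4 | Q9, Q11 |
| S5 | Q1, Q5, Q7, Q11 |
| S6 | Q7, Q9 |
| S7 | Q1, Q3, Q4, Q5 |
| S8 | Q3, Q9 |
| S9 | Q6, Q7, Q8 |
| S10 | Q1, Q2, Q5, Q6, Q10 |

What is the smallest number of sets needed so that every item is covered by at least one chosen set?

4

S4, S7, S9, and S10 cover everything between them: the union {Q1, Q2, Q3, Q4, Q5, Q6, Q7, Q8, Q9, Q10, Q11} is all of U.
Only S7 contains Q4, so S7 is forced; the remaining 7 items need at least 3 more sets (each remaining set adds at most 3) — so at least 4 sets are needed, and 4 is optimal.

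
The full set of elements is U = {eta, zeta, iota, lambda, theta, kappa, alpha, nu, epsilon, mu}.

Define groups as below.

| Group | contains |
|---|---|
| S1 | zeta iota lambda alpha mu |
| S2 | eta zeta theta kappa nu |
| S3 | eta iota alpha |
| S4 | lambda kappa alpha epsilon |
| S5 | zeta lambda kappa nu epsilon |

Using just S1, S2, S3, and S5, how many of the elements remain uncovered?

0

Union of S1, S2, S3, S5 = {eta, zeta, iota, lambda, theta, kappa, alpha, nu, epsilon, mu} — that's every element, so 0 are uncovered.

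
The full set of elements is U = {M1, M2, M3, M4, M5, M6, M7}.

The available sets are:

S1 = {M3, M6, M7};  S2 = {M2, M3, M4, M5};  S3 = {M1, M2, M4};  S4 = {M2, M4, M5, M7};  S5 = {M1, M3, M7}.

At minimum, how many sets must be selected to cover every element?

S1 and S4 and S5 together: S1 ∪ S4 ∪ S5 = {M1, M2, M3, M4, M5, M6, M7} — every element is covered.
Only S1 contains M6, so S1 is forced; the remaining 4 elements need at least 2 more sets (each remaining set adds at most 3) — so at least 3 sets are needed, and 3 is optimal.

3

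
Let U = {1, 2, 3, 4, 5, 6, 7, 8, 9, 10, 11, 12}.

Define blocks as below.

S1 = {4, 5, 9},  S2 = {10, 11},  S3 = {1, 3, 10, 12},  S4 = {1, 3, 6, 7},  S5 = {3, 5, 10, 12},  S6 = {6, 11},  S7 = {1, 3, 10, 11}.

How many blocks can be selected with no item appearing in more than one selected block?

S1, S3, S6 are pairwise disjoint (S1={4,5,9}; S3={1,3,10,12}; S6={6,11}).
Every remaining block overlaps one of these, and no 4 of the listed blocks are pairwise disjoint, so 3 is the maximum.

3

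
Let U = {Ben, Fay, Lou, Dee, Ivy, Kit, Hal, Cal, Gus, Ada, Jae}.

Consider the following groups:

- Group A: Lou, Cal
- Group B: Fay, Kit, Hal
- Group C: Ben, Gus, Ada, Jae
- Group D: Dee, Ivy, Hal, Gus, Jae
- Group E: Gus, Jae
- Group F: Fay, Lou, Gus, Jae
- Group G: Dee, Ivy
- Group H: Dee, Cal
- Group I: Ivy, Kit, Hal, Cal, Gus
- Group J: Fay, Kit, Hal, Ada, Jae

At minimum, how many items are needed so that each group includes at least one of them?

4

Take T = {Dee, Kit, Cal, Jae}. Each listed group contains at least one of these, so T is a hitting set of size 4.
The groups A, B, E, G are pairwise disjoint, so any hitting set needs a separate item for each — at least 4. Hence 4 is optimal.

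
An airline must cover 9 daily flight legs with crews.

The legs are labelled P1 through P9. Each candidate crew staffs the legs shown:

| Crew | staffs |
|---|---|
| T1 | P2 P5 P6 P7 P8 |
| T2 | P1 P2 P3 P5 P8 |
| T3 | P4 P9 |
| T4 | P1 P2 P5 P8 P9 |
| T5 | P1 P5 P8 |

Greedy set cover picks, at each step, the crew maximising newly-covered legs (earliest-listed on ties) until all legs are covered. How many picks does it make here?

3

Greedy: pick T1 (covers 5 new) → pick T2 (covers 2 new) → pick T3 (covers 2 new). Total picks: 3.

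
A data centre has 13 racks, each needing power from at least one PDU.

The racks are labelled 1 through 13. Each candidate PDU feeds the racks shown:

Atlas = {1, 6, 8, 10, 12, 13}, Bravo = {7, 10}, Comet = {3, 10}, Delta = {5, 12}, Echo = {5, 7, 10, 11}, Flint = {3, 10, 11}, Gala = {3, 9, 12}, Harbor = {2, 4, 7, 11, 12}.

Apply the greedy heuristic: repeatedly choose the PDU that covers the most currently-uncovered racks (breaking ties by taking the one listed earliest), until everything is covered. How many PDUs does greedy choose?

Greedy: pick Atlas (covers 6 new) → pick Harbor (covers 4 new) → pick Gala (covers 2 new) → pick Delta (covers 1 new). Total picks: 4.

4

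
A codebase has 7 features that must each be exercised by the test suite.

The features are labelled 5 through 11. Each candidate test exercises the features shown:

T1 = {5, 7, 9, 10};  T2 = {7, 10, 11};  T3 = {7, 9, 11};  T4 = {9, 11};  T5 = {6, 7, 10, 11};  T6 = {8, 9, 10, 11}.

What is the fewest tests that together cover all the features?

Take {T1, T5, T6}. Their union is {5, 6, 7, 8, 9, 10, 11}, which is all 7 features.
Only T1 contains 5, so T1 is forced; the remaining 3 features need at least 2 more tests (each remaining test adds at most 2) — so at least 3 tests are needed, and 3 is optimal.

3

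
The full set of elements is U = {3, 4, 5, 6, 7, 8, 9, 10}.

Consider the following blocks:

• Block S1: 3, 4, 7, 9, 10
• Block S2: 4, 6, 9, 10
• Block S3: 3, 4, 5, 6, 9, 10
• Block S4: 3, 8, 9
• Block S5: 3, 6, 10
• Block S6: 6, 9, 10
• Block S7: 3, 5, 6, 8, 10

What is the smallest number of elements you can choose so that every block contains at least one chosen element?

The 2 elements {9, 10} hit every block.
No single element lies in every block, so at least 2 are needed and 2 is optimal.

2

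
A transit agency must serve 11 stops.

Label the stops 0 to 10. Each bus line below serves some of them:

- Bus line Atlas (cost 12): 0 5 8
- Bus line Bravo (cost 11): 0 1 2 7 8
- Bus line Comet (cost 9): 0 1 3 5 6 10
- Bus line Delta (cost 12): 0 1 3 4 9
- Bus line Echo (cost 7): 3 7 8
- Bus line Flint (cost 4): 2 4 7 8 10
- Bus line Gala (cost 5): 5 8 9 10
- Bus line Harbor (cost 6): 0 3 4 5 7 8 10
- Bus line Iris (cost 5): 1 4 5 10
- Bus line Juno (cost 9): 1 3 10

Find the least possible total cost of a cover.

Comet, Flint, Gala together cover every stop (Comet ∪ Flint ∪ Gala = {0, 1, 2, 3, 4, 5, 6, 7, 8, 9, 10}); total cost 9 + 4 + 5 = 18.
No covering selection has total cost below 18.

18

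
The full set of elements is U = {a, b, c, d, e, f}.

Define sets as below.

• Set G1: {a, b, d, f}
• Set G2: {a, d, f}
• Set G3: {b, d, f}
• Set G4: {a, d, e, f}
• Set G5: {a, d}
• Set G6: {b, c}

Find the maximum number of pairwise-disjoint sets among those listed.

2

G5, G6 are pairwise disjoint (G5={a,d}; G6={b,c}).
Every remaining set overlaps one of these, and no 3 of the listed sets are pairwise disjoint, so 2 is the maximum.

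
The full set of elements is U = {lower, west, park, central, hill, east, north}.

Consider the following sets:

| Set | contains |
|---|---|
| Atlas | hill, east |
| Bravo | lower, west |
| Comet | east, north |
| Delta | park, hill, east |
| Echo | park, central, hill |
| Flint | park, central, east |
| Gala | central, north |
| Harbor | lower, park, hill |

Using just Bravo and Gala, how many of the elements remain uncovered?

3

Union of Bravo, Gala = {lower, west, central, north}.
Not covered: park, hill, east — 3 elements.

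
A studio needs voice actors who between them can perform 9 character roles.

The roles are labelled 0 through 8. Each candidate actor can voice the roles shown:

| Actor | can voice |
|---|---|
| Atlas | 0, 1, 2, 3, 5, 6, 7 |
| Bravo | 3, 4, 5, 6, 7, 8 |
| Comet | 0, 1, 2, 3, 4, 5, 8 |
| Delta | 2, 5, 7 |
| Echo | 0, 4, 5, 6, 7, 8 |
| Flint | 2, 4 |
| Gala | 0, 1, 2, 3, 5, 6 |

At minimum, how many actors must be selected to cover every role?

2

Take {Atlas, Bravo}. Their union is {0, 1, 2, 3, 4, 5, 6, 7, 8}, which is all 9 roles.
No single actor has all 9 roles (the largest, Atlas, has 7), so 2 is optimal.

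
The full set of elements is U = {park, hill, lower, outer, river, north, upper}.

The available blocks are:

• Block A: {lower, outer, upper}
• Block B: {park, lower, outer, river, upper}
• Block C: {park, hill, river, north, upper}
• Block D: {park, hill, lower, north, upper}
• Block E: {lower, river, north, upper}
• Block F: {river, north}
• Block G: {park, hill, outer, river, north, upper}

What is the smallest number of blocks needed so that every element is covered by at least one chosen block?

2

Take {A, G}. Their union is {park, hill, lower, outer, river, north, upper}, which is all 7 elements.
No single block has all 7 elements (the largest, G, has 6), so 2 is optimal.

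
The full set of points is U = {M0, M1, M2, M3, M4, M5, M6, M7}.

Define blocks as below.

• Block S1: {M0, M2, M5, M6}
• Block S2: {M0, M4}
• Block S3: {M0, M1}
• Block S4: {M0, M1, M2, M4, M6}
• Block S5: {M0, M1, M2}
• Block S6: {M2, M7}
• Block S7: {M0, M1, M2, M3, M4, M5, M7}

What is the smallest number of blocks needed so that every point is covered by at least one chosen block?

S4 and S7 together: S4 ∪ S7 = {M0, M1, M2, M3, M4, M5, M6, M7} — every point is covered.
No single block has all 8 points (the largest, S7, has 7), so 2 is optimal.

2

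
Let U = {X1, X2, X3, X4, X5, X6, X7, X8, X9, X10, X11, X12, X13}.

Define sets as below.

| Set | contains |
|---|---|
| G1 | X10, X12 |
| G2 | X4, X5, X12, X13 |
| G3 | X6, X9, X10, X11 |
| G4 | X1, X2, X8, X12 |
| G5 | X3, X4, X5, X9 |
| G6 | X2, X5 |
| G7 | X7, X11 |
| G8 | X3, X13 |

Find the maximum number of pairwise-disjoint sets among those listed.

G1, G6, G7, G8 are pairwise disjoint (G1={X10,X12}; G6={X2,X5}; G7={X7,X11}; G8={X3,X13}).
Every remaining set overlaps one of these, and no 5 of the listed sets are pairwise disjoint, so 4 is the maximum.

4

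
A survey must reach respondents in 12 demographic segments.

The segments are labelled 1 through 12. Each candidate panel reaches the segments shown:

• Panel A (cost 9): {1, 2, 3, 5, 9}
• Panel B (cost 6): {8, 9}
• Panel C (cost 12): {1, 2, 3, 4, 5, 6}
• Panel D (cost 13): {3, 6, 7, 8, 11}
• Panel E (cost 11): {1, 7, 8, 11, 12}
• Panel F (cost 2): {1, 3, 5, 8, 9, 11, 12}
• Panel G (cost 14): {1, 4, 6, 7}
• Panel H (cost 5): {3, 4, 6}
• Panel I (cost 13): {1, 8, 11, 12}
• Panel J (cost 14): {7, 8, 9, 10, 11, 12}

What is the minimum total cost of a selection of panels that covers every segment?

26

C, J together cover every segment (C ∪ J = {1, 2, 3, 4, 5, 6, 7, 8, 9, 10, 11, 12}); total cost 12 + 14 = 26.
The greedy pick F, H, J, A costs 30; no covering selection beats 26.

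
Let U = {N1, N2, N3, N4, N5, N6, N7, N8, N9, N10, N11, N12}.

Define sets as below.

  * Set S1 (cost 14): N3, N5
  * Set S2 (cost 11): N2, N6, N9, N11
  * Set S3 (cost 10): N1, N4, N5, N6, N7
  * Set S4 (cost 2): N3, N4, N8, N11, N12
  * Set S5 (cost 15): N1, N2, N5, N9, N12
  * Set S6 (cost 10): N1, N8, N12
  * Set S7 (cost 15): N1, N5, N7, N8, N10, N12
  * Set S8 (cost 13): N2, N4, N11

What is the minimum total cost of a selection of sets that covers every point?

28

S2, S4, S7 together cover every point (S2 ∪ S4 ∪ S7 = {N1, N2, N3, N4, N5, N6, N7, N8, N9, N10, N11, N12}); total cost 11 + 2 + 15 = 28.
The greedy pick S4, S3, S2, S7 costs 38; no covering selection beats 28.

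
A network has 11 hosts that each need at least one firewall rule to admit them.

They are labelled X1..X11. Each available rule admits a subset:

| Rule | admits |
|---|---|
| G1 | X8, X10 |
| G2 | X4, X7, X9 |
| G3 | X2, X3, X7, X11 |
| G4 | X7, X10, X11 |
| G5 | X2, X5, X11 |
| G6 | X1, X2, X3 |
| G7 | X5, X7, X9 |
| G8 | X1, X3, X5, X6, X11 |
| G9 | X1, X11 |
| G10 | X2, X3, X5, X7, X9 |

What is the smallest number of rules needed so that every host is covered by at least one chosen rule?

Take {G1, G2, G8, G10}. Their union is {X1, X2, X3, X4, X5, X6, X7, X8, X9, X10, X11}, which is all 11 hosts.
No 3 of the 10 rules cover everything (all 120 combinations miss at least one host), so 4 is optimal.

4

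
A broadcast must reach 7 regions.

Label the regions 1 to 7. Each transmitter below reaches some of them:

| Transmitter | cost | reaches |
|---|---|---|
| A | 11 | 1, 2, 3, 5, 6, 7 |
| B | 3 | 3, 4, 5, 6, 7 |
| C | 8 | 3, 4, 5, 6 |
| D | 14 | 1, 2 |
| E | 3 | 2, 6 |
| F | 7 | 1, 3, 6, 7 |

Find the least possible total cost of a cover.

13

B, E, F together cover every region (B ∪ E ∪ F = {1, 2, 3, 4, 5, 6, 7}); total cost 3 + 3 + 7 = 13.
No covering selection has total cost below 13.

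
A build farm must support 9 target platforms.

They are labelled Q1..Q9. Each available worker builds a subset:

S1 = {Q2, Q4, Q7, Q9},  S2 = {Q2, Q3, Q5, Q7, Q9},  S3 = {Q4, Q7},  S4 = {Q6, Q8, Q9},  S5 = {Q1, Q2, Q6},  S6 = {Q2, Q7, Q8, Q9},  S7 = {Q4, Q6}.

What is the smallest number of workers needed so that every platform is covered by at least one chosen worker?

Take {S2, S5, S6, S7}. Their union is {Q1, Q2, Q3, Q4, Q5, Q6, Q7, Q8, Q9}, which is all 9 platforms.
No 3 of the 7 workers cover everything (all 35 combinations miss at least one platform), so 4 is optimal.

4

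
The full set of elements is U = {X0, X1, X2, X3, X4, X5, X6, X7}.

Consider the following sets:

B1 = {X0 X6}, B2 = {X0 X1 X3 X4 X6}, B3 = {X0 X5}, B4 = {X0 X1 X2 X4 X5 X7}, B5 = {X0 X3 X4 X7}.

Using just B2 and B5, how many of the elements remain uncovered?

Union of B2, B5 = {X0, X1, X3, X4, X6, X7}.
Not covered: X2, X5 — 2 elements.

2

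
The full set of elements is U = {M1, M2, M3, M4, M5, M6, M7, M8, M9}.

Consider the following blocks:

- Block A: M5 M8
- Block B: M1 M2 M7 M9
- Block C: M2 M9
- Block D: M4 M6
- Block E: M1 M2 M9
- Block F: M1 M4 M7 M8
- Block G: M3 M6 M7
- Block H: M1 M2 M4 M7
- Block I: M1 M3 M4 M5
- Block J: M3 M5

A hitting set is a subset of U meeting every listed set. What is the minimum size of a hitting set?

Take T = {M2, M4, M5, M6}. Each listed block contains at least one of these, so T is a hitting set of size 4.
No choice of 3 elements meets every block, so 4 is the minimum.

4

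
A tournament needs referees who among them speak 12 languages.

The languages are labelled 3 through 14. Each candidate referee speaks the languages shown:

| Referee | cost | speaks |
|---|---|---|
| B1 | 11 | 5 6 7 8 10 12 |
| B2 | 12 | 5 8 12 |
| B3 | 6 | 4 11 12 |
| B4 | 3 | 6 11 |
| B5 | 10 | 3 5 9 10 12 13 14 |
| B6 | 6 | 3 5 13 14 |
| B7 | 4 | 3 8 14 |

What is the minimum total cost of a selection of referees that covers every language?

27

B1, B3, B5 together cover every language (B1 ∪ B3 ∪ B5 = {3, 4, 5, 6, 7, 8, 9, 10, 11, 12, 13, 14}); total cost 11 + 6 + 10 = 27.
The greedy pick B7, B4, B5, B3, B1 costs 34; no covering selection beats 27.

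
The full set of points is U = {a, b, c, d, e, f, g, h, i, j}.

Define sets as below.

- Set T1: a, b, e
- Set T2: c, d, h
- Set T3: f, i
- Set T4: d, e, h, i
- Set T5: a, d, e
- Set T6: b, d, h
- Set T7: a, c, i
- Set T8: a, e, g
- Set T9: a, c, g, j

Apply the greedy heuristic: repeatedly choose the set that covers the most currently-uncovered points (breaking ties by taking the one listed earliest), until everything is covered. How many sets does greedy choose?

4

Greedy: pick T4 (covers 4 new) → pick T9 (covers 4 new) → pick T1 (covers 1 new) → pick T3 (covers 1 new). Total picks: 4.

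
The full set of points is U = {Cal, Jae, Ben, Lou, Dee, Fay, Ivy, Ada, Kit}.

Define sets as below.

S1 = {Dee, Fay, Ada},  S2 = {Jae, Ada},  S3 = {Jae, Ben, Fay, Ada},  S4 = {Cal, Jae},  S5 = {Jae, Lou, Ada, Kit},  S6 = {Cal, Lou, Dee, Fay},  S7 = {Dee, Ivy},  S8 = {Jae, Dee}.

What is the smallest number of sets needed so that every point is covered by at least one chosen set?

4

S3 and S5 and S6 and S7 together: S3 ∪ S5 ∪ S6 ∪ S7 = {Cal, Jae, Ben, Lou, Dee, Fay, Ivy, Ada, Kit} — every point is covered.
No 3 of the 8 sets cover everything (all 56 combinations miss at least one point), so 4 is optimal.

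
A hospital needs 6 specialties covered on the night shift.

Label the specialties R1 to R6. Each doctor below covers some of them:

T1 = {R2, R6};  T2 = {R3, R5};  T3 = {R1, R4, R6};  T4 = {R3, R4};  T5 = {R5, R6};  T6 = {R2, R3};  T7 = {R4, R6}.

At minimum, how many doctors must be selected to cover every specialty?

T1 and T2 and T3 together: T1 ∪ T2 ∪ T3 = {R1, R2, R3, R4, R5, R6} — every specialty is covered.
Only T3 contains R1, so T3 is forced; the remaining 3 specialties need at least 2 more doctors (each remaining doctor adds at most 2) — so at least 3 doctors are needed, and 3 is optimal.

3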